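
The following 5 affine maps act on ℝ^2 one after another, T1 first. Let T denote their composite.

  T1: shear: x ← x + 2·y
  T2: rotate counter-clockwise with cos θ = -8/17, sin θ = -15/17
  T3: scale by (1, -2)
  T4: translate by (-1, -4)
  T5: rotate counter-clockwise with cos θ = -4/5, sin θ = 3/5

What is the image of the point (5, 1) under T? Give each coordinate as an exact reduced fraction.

T(p) = (-242/85, -806/85)

T1 shear: x ← x + 2·y: (5, 1) → (7, 1)
T2 rotate counter-clockwise with cos θ = -8/17, sin θ = -15/17: (7, 1) → (-41/17, -113/17)
T3 scale by (1, -2): (-41/17, -113/17) → (-41/17, 226/17)
T4 translate by (-1, -4): (-41/17, 226/17) → (-58/17, 158/17)
T5 rotate counter-clockwise with cos θ = -4/5, sin θ = 3/5: (-58/17, 158/17) → (-242/85, -806/85)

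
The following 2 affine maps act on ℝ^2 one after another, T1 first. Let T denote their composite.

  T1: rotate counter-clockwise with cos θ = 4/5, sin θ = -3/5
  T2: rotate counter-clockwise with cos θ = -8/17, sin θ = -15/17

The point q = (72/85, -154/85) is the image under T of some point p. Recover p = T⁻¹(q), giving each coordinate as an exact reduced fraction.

T1 = [4/5 3/5 0; -3/5 4/5 0; 0 0 1]
T2·T1 = [-77/85 36/85 0; -36/85 -77/85 0; 0 0 1]
det M = 1; M⁻¹ = [-77/85 -36/85 0; 36/85 -77/85 0; 0 0 1]
M⁻¹ · (72/85, -154/85)ᵀ = (0, 2)ᵀ

p = (0, 2)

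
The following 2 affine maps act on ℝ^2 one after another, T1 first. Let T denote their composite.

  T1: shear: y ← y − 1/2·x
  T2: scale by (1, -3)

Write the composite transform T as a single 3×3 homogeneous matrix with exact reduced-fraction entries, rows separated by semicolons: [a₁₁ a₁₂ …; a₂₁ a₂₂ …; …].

T = [1 0 0; 3/2 -3 0; 0 0 1]

T1 = [1 0 0; -1/2 1 0; 0 0 1]
T2·T1 = [1 0 0; 3/2 -3 0; 0 0 1]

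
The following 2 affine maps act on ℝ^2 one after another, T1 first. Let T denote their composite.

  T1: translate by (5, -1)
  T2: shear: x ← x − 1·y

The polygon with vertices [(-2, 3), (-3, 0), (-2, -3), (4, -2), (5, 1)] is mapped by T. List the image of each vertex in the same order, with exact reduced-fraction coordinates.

T1 translate by (5, -1): (-2, 3) → (3, 2); (-3, 0) → (2, -1); (-2, -3) → (3, -4); (4, -2) → (9, -3); (5, 1) → (10, 0)
T2 shear: x ← x − 1·y: (3, 2) → (1, 2); (2, -1) → (3, -1); (3, -4) → (7, -4); (9, -3) → (12, -3); (10, 0) → (10, 0)

image vertices: (1, 2), (3, -1), (7, -4), (12, -3), (10, 0)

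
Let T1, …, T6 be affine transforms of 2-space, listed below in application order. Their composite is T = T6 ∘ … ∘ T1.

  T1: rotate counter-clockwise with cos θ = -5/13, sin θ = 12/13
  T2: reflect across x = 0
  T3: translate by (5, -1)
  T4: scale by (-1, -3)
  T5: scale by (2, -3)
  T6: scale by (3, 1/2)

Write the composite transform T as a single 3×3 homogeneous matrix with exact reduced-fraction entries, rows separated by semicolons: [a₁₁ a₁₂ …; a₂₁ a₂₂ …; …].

T = [-30/13 -72/13 -30; 54/13 -45/26 -9/2; 0 0 1]

T1 = [-5/13 -12/13 0; 12/13 -5/13 0; 0 0 1]
T2·T1 = [5/13 12/13 0; 12/13 -5/13 0; 0 0 1]
T3·…·T1 = [5/13 12/13 5; 12/13 -5/13 -1; 0 0 1]
T4·…·T1 = [-5/13 -12/13 -5; -36/13 15/13 3; 0 0 1]
T5·…·T1 = [-10/13 -24/13 -10; 108/13 -45/13 -9; 0 0 1]
T6·…·T1 = [-30/13 -72/13 -30; 54/13 -45/26 -9/2; 0 0 1]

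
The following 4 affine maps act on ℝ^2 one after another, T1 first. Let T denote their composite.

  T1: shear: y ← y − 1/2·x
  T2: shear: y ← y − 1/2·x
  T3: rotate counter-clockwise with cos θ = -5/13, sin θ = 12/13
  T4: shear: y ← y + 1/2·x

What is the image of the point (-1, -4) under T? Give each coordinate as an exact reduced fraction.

T(p) = (41/13, 47/26)

T1 shear: y ← y − 1/2·x: (-1, -4) → (-1, -7/2)
T2 shear: y ← y − 1/2·x: (-1, -7/2) → (-1, -3)
T3 rotate counter-clockwise with cos θ = -5/13, sin θ = 12/13: (-1, -3) → (41/13, 3/13)
T4 shear: y ← y + 1/2·x: (41/13, 3/13) → (41/13, 47/26)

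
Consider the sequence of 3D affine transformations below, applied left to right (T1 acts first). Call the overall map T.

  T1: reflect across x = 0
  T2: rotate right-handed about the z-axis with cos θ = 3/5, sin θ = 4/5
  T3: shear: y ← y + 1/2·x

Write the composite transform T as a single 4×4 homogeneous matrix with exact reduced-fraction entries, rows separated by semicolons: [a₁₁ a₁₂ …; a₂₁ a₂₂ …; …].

T1 = [-1 0 0 0; 0 1 0 0; 0 0 1 0; 0 0 0 1]
T2·T1 = [-3/5 -4/5 0 0; -4/5 3/5 0 0; 0 0 1 0; 0 0 0 1]
T3·…·T1 = [-3/5 -4/5 0 0; -11/10 1/5 0 0; 0 0 1 0; 0 0 0 1]

T = [-3/5 -4/5 0 0; -11/10 1/5 0 0; 0 0 1 0; 0 0 0 1]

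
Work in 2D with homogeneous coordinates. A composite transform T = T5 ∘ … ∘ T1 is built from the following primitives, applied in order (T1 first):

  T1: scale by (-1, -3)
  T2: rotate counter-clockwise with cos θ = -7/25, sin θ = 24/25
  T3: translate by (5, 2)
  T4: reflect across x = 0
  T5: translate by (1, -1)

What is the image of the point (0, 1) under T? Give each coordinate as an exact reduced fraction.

T1 scale by (-1, -3): (0, 1) → (0, -3)
T2 rotate counter-clockwise with cos θ = -7/25, sin θ = 24/25: (0, -3) → (72/25, 21/25)
T3 translate by (5, 2): (72/25, 21/25) → (197/25, 71/25)
T4 reflect across x = 0: (197/25, 71/25) → (-197/25, 71/25)
T5 translate by (1, -1): (-197/25, 71/25) → (-172/25, 46/25)

T(p) = (-172/25, 46/25)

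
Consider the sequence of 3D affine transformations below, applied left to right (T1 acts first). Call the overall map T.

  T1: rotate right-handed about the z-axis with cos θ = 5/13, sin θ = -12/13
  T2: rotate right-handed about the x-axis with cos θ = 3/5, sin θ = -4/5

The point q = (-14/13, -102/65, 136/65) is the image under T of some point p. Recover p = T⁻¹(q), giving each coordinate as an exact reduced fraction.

p = (2, -2, 0)

T1 = [5/13 12/13 0 0; -12/13 5/13 0 0; 0 0 1 0; 0 0 0 1]
T2·T1 = [5/13 12/13 0 0; -36/65 3/13 4/5 0; 48/65 -4/13 3/5 0; 0 0 0 1]
det M = 1; M⁻¹ = [5/13 -36/65 48/65 0; 12/13 3/13 -4/13 0; 0 4/5 3/5 0; 0 0 0 1]
M⁻¹ · (-14/13, -102/65, 136/65)ᵀ = (2, -2, 0)ᵀ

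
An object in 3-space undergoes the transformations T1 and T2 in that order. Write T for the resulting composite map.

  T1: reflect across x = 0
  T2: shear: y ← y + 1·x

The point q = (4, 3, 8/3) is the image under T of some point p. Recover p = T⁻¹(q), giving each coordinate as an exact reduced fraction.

p = (-4, -1, 8/3)

T1 = [-1 0 0 0; 0 1 0 0; 0 0 1 0; 0 0 0 1]
T2·T1 = [-1 0 0 0; -1 1 0 0; 0 0 1 0; 0 0 0 1]
det M = -1; M⁻¹ = [-1 0 0 0; -1 1 0 0; 0 0 1 0; 0 0 0 1]
M⁻¹ · (4, 3, 8/3)ᵀ = (-4, -1, 8/3)ᵀ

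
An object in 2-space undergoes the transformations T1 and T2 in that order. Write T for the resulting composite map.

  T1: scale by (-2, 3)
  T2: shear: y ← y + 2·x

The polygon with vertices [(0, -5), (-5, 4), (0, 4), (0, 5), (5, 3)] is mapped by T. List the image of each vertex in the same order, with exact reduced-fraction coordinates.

image vertices: (0, -15), (10, 32), (0, 12), (0, 15), (-10, -11)

T1 scale by (-2, 3): (0, -5) → (0, -15); (-5, 4) → (10, 12); (0, 4) → (0, 12); (0, 5) → (0, 15); (5, 3) → (-10, 9)
T2 shear: y ← y + 2·x: (0, -15) → (0, -15); (10, 12) → (10, 32); (0, 12) → (0, 12); (0, 15) → (0, 15); (-10, 9) → (-10, -11)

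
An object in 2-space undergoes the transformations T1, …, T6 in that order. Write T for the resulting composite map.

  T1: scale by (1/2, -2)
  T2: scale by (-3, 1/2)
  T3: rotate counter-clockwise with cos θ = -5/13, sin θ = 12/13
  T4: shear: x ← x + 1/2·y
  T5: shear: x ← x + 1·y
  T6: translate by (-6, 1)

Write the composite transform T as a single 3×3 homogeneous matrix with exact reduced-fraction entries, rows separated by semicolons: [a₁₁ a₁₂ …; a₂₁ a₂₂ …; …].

T = [-3/2 3/2 -6; -18/13 5/13 1; 0 0 1]

T1 = [1/2 0 0; 0 -2 0; 0 0 1]
T2·T1 = [-3/2 0 0; 0 -1 0; 0 0 1]
T3·…·T1 = [15/26 12/13 0; -18/13 5/13 0; 0 0 1]
T4·…·T1 = [-3/26 29/26 0; -18/13 5/13 0; 0 0 1]
T5·…·T1 = [-3/2 3/2 0; -18/13 5/13 0; 0 0 1]
T6·…·T1 = [-3/2 3/2 -6; -18/13 5/13 1; 0 0 1]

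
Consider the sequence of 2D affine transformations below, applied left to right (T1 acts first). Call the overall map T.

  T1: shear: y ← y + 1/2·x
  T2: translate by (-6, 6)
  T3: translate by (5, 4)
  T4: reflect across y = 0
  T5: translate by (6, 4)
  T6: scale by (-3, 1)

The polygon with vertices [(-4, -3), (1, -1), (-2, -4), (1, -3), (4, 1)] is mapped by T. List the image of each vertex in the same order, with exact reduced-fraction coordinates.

T1 shear: y ← y + 1/2·x: (-4, -3) → (-4, -5); (1, -1) → (1, -1/2); (-2, -4) → (-2, -5); (1, -3) → (1, -5/2); (4, 1) → (4, 3)
T2 translate by (-6, 6): (-4, -5) → (-10, 1); (1, -1/2) → (-5, 11/2); (-2, -5) → (-8, 1); (1, -5/2) → (-5, 7/2); (4, 3) → (-2, 9)
T3 translate by (5, 4): (-10, 1) → (-5, 5); (-5, 11/2) → (0, 19/2); (-8, 1) → (-3, 5); (-5, 7/2) → (0, 15/2); (-2, 9) → (3, 13)
T4 reflect across y = 0: (-5, 5) → (-5, -5); (0, 19/2) → (0, -19/2); (-3, 5) → (-3, -5); (0, 15/2) → (0, -15/2); (3, 13) → (3, -13)
T5 translate by (6, 4): (-5, -5) → (1, -1); (0, -19/2) → (6, -11/2); (-3, -5) → (3, -1); (0, -15/2) → (6, -7/2); (3, -13) → (9, -9)
T6 scale by (-3, 1): (1, -1) → (-3, -1); (6, -11/2) → (-18, -11/2); (3, -1) → (-9, -1); (6, -7/2) → (-18, -7/2); (9, -9) → (-27, -9)

image vertices: (-3, -1), (-18, -11/2), (-9, -1), (-18, -7/2), (-27, -9)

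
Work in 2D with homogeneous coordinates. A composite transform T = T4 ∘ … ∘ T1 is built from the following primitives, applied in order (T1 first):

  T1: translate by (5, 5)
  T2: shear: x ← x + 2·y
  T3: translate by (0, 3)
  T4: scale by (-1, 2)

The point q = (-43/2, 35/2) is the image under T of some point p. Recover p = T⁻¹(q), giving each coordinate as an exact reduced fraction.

T1 = [1 0 5; 0 1 5; 0 0 1]
T2·T1 = [1 2 15; 0 1 5; 0 0 1]
T3·…·T1 = [1 2 15; 0 1 8; 0 0 1]
T4·…·T1 = [-1 -2 -15; 0 2 16; 0 0 1]
det M = -2; M⁻¹ = [-1 -1 1; 0 1/2 -8; 0 0 1]
M⁻¹ · (-43/2, 35/2)ᵀ = (5, 3/4)ᵀ

p = (5, 3/4)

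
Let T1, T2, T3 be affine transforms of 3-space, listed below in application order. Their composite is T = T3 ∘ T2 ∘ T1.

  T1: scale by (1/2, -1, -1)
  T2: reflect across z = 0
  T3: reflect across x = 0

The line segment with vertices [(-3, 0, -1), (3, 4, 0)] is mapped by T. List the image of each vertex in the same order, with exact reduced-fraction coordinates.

image vertices: (3/2, 0, -1), (-3/2, -4, 0)

T1 scale by (1/2, -1, -1): (-3, 0, -1) → (-3/2, 0, 1); (3, 4, 0) → (3/2, -4, 0)
T2 reflect across z = 0: (-3/2, 0, 1) → (-3/2, 0, -1); (3/2, -4, 0) → (3/2, -4, 0)
T3 reflect across x = 0: (-3/2, 0, -1) → (3/2, 0, -1); (3/2, -4, 0) → (-3/2, -4, 0)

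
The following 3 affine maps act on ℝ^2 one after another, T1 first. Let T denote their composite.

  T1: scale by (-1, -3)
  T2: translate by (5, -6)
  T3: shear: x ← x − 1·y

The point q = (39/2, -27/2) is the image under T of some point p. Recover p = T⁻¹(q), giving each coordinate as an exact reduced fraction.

p = (-1, 5/2)

T1 = [-1 0 0; 0 -3 0; 0 0 1]
T2·T1 = [-1 0 5; 0 -3 -6; 0 0 1]
T3·…·T1 = [-1 3 11; 0 -3 -6; 0 0 1]
det M = 3; M⁻¹ = [-1 -1 5; 0 -1/3 -2; 0 0 1]
M⁻¹ · (39/2, -27/2)ᵀ = (-1, 5/2)ᵀ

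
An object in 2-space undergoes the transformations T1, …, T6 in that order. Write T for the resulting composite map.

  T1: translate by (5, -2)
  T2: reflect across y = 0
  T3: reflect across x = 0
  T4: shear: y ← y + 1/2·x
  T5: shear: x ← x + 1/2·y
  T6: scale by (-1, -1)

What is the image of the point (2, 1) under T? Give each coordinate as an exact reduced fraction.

T1 translate by (5, -2): (2, 1) → (7, -1)
T2 reflect across y = 0: (7, -1) → (7, 1)
T3 reflect across x = 0: (7, 1) → (-7, 1)
T4 shear: y ← y + 1/2·x: (-7, 1) → (-7, -5/2)
T5 shear: x ← x + 1/2·y: (-7, -5/2) → (-33/4, -5/2)
T6 scale by (-1, -1): (-33/4, -5/2) → (33/4, 5/2)

T(p) = (33/4, 5/2)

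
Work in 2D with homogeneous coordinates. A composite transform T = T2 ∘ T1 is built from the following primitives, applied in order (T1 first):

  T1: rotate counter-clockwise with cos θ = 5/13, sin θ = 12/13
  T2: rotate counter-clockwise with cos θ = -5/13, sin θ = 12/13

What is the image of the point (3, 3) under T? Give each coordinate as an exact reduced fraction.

T(p) = (-3, -3)

T1 rotate counter-clockwise with cos θ = 5/13, sin θ = 12/13: (3, 3) → (-21/13, 51/13)
T2 rotate counter-clockwise with cos θ = -5/13, sin θ = 12/13: (-21/13, 51/13) → (-3, -3)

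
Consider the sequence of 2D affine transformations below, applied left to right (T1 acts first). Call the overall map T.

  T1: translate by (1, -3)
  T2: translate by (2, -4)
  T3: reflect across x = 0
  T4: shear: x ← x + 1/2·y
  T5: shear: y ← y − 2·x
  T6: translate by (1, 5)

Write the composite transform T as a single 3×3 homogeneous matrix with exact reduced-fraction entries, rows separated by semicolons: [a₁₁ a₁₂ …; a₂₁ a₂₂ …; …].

T = [-1 1/2 -11/2; 2 0 11; 0 0 1]

T1 = [1 0 1; 0 1 -3; 0 0 1]
T2·T1 = [1 0 3; 0 1 -7; 0 0 1]
T3·…·T1 = [-1 0 -3; 0 1 -7; 0 0 1]
T4·…·T1 = [-1 1/2 -13/2; 0 1 -7; 0 0 1]
T5·…·T1 = [-1 1/2 -13/2; 2 0 6; 0 0 1]
T6·…·T1 = [-1 1/2 -11/2; 2 0 11; 0 0 1]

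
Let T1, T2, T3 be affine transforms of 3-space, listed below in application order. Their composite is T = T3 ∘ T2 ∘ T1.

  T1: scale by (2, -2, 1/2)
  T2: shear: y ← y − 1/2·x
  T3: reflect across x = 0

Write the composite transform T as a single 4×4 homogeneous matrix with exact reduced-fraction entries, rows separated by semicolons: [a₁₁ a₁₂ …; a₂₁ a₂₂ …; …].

T1 = [2 0 0 0; 0 -2 0 0; 0 0 1/2 0; 0 0 0 1]
T2·T1 = [2 0 0 0; -1 -2 0 0; 0 0 1/2 0; 0 0 0 1]
T3·…·T1 = [-2 0 0 0; -1 -2 0 0; 0 0 1/2 0; 0 0 0 1]

T = [-2 0 0 0; -1 -2 0 0; 0 0 1/2 0; 0 0 0 1]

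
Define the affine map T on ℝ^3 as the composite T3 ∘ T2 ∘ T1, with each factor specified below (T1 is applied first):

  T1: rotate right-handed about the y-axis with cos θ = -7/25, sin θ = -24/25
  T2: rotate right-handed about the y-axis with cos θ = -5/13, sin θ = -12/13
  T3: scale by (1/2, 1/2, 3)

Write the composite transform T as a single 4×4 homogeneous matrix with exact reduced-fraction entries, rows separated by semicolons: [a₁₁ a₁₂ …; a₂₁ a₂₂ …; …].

T = [-253/650 0 102/325 0; 0 1/2 0 0; -612/325 0 -759/325 0; 0 0 0 1]

T1 = [-7/25 0 -24/25 0; 0 1 0 0; 24/25 0 -7/25 0; 0 0 0 1]
T2·T1 = [-253/325 0 204/325 0; 0 1 0 0; -204/325 0 -253/325 0; 0 0 0 1]
T3·…·T1 = [-253/650 0 102/325 0; 0 1/2 0 0; -612/325 0 -759/325 0; 0 0 0 1]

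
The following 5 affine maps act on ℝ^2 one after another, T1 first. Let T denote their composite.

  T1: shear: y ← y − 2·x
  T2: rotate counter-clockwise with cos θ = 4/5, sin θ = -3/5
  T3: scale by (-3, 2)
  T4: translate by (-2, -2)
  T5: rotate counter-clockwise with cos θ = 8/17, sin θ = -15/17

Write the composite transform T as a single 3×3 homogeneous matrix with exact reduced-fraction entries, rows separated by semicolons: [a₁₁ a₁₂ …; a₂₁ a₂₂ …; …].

T1 = [1 0 0; -2 1 0; 0 0 1]
T2·T1 = [-2/5 3/5 0; -11/5 4/5 0; 0 0 1]
T3·…·T1 = [6/5 -9/5 0; -22/5 8/5 0; 0 0 1]
T4·…·T1 = [6/5 -9/5 -2; -22/5 8/5 -2; 0 0 1]
T5·…·T1 = [-282/85 48/85 -46/17; -266/85 199/85 14/17; 0 0 1]

T = [-282/85 48/85 -46/17; -266/85 199/85 14/17; 0 0 1]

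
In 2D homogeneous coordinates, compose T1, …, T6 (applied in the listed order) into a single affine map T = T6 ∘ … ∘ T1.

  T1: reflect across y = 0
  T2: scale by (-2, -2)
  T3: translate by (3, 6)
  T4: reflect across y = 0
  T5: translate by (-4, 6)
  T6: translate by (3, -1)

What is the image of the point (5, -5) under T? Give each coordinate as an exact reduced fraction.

T(p) = (-8, 9)

T1 reflect across y = 0: (5, -5) → (5, 5)
T2 scale by (-2, -2): (5, 5) → (-10, -10)
T3 translate by (3, 6): (-10, -10) → (-7, -4)
T4 reflect across y = 0: (-7, -4) → (-7, 4)
T5 translate by (-4, 6): (-7, 4) → (-11, 10)
T6 translate by (3, -1): (-11, 10) → (-8, 9)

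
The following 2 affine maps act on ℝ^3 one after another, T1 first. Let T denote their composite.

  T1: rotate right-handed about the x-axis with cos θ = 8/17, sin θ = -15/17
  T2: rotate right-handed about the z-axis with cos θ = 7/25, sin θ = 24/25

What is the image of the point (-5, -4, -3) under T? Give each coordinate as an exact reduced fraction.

T(p) = (1253/425, -2579/425, 36/17)

T1 rotate right-handed about the x-axis with cos θ = 8/17, sin θ = -15/17: (-5, -4, -3) → (-5, -77/17, 36/17)
T2 rotate right-handed about the z-axis with cos θ = 7/25, sin θ = 24/25: (-5, -77/17, 36/17) → (1253/425, -2579/425, 36/17)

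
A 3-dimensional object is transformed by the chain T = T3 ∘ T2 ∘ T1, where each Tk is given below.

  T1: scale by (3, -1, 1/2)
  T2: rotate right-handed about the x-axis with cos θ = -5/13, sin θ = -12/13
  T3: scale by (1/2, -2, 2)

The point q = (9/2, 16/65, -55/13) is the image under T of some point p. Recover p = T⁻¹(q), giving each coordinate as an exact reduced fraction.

T1 = [3 0 0 0; 0 -1 0 0; 0 0 1/2 0; 0 0 0 1]
T2·T1 = [3 0 0 0; 0 5/13 6/13 0; 0 12/13 -5/26 0; 0 0 0 1]
T3·…·T1 = [3/2 0 0 0; 0 -10/13 -12/13 0; 0 24/13 -5/13 0; 0 0 0 1]
det M = 3; M⁻¹ = [2/3 0 0 0; 0 -5/26 6/13 0; 0 -12/13 -5/13 0; 0 0 0 1]
M⁻¹ · (9/2, 16/65, -55/13)ᵀ = (3, -2, 7/5)ᵀ

p = (3, -2, 7/5)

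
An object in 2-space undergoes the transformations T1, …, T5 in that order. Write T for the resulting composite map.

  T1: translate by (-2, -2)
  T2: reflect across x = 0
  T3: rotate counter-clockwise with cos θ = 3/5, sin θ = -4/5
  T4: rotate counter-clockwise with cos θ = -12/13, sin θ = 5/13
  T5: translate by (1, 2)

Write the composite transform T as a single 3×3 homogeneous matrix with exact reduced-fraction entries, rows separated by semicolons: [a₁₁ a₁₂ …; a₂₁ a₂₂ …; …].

T1 = [1 0 -2; 0 1 -2; 0 0 1]
T2·T1 = [-1 0 2; 0 1 -2; 0 0 1]
T3·…·T1 = [-3/5 4/5 -2/5; 4/5 3/5 -14/5; 0 0 1]
T4·…·T1 = [16/65 -63/65 94/65; -63/65 -16/65 158/65; 0 0 1]
T5·…·T1 = [16/65 -63/65 159/65; -63/65 -16/65 288/65; 0 0 1]

T = [16/65 -63/65 159/65; -63/65 -16/65 288/65; 0 0 1]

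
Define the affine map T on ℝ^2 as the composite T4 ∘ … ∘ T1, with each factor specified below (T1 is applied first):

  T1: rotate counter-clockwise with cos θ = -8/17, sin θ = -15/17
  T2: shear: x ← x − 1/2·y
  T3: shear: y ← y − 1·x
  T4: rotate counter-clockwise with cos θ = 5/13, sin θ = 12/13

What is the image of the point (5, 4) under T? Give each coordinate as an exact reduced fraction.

T(p) = (5067/442, -41/442)

T1 rotate counter-clockwise with cos θ = -8/17, sin θ = -15/17: (5, 4) → (20/17, -107/17)
T2 shear: x ← x − 1/2·y: (20/17, -107/17) → (147/34, -107/17)
T3 shear: y ← y − 1·x: (147/34, -107/17) → (147/34, -361/34)
T4 rotate counter-clockwise with cos θ = 5/13, sin θ = 12/13: (147/34, -361/34) → (5067/442, -41/442)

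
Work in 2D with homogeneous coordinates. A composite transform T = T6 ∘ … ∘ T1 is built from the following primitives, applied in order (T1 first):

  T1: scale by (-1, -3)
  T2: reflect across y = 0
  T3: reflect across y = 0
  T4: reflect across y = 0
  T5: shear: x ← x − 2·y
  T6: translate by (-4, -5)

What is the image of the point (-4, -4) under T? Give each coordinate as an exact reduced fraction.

T(p) = (24, -17)

T1 scale by (-1, -3): (-4, -4) → (4, 12)
T2 reflect across y = 0: (4, 12) → (4, -12)
T3 reflect across y = 0: (4, -12) → (4, 12)
T4 reflect across y = 0: (4, 12) → (4, -12)
T5 shear: x ← x − 2·y: (4, -12) → (28, -12)
T6 translate by (-4, -5): (28, -12) → (24, -17)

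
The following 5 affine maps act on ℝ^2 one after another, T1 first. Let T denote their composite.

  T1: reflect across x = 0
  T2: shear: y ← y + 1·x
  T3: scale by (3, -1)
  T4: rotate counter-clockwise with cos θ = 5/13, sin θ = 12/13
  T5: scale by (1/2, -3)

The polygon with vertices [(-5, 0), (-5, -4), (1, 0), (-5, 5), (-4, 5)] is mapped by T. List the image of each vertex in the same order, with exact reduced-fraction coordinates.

T1 reflect across x = 0: (-5, 0) → (5, 0); (-5, -4) → (5, -4); (1, 0) → (-1, 0); (-5, 5) → (5, 5); (-4, 5) → (4, 5)
T2 shear: y ← y + 1·x: (5, 0) → (5, 5); (5, -4) → (5, 1); (-1, 0) → (-1, -1); (5, 5) → (5, 10); (4, 5) → (4, 9)
T3 scale by (3, -1): (5, 5) → (15, -5); (5, 1) → (15, -1); (-1, -1) → (-3, 1); (5, 10) → (15, -10); (4, 9) → (12, -9)
T4 rotate counter-clockwise with cos θ = 5/13, sin θ = 12/13: (15, -5) → (135/13, 155/13); (15, -1) → (87/13, 175/13); (-3, 1) → (-27/13, -31/13); (15, -10) → (15, 10); (12, -9) → (168/13, 99/13)
T5 scale by (1/2, -3): (135/13, 155/13) → (135/26, -465/13); (87/13, 175/13) → (87/26, -525/13); (-27/13, -31/13) → (-27/26, 93/13); (15, 10) → (15/2, -30); (168/13, 99/13) → (84/13, -297/13)

image vertices: (135/26, -465/13), (87/26, -525/13), (-27/26, 93/13), (15/2, -30), (84/13, -297/13)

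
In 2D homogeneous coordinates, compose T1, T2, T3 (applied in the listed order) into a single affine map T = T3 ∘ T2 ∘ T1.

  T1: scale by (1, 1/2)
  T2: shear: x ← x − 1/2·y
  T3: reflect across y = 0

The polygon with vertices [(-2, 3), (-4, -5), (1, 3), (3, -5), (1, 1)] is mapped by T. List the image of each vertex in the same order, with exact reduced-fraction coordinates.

image vertices: (-11/4, -3/2), (-11/4, 5/2), (1/4, -3/2), (17/4, 5/2), (3/4, -1/2)

T1 scale by (1, 1/2): (-2, 3) → (-2, 3/2); (-4, -5) → (-4, -5/2); (1, 3) → (1, 3/2); (3, -5) → (3, -5/2); (1, 1) → (1, 1/2)
T2 shear: x ← x − 1/2·y: (-2, 3/2) → (-11/4, 3/2); (-4, -5/2) → (-11/4, -5/2); (1, 3/2) → (1/4, 3/2); (3, -5/2) → (17/4, -5/2); (1, 1/2) → (3/4, 1/2)
T3 reflect across y = 0: (-11/4, 3/2) → (-11/4, -3/2); (-11/4, -5/2) → (-11/4, 5/2); (1/4, 3/2) → (1/4, -3/2); (17/4, -5/2) → (17/4, 5/2); (3/4, 1/2) → (3/4, -1/2)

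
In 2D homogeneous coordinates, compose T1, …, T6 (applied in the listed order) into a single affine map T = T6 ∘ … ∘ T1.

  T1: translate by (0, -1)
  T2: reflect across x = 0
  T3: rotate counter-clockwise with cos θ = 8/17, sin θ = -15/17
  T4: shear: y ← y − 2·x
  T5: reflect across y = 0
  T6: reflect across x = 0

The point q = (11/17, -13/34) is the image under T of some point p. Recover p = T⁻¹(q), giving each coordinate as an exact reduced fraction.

T1 = [1 0 0; 0 1 -1; 0 0 1]
T2·T1 = [-1 0 0; 0 1 -1; 0 0 1]
T3·…·T1 = [-8/17 15/17 -15/17; 15/17 8/17 -8/17; 0 0 1]
T4·…·T1 = [-8/17 15/17 -15/17; 31/17 -22/17 22/17; 0 0 1]
T5·…·T1 = [-8/17 15/17 -15/17; -31/17 22/17 -22/17; 0 0 1]
T6·…·T1 = [8/17 -15/17 15/17; -31/17 22/17 -22/17; 0 0 1]
det M = -1; M⁻¹ = [-22/17 -15/17 0; -31/17 -8/17 1; 0 0 1]
M⁻¹ · (11/17, -13/34)ᵀ = (-1/2, 0)ᵀ

p = (-1/2, 0)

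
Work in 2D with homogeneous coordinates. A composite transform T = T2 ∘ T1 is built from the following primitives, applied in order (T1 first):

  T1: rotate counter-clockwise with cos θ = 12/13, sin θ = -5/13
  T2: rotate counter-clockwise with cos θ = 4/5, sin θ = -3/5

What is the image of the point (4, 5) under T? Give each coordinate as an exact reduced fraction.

T(p) = (412/65, -59/65)

T1 rotate counter-clockwise with cos θ = 12/13, sin θ = -5/13: (4, 5) → (73/13, 40/13)
T2 rotate counter-clockwise with cos θ = 4/5, sin θ = -3/5: (73/13, 40/13) → (412/65, -59/65)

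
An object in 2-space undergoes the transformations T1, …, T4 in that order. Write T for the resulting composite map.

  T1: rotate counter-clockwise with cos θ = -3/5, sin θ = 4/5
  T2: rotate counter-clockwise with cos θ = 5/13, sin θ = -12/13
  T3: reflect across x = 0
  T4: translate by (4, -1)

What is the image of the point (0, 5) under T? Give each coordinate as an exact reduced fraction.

T(p) = (108/13, 20/13)

T1 rotate counter-clockwise with cos θ = -3/5, sin θ = 4/5: (0, 5) → (-4, -3)
T2 rotate counter-clockwise with cos θ = 5/13, sin θ = -12/13: (-4, -3) → (-56/13, 33/13)
T3 reflect across x = 0: (-56/13, 33/13) → (56/13, 33/13)
T4 translate by (4, -1): (56/13, 33/13) → (108/13, 20/13)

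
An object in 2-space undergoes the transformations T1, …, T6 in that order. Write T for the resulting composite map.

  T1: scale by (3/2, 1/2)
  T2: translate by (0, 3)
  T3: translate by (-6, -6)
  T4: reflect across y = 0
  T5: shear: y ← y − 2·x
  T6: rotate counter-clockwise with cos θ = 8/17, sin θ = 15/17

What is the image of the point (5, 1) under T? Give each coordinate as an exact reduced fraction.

T1 scale by (3/2, 1/2): (5, 1) → (15/2, 1/2)
T2 translate by (0, 3): (15/2, 1/2) → (15/2, 7/2)
T3 translate by (-6, -6): (15/2, 7/2) → (3/2, -5/2)
T4 reflect across y = 0: (3/2, -5/2) → (3/2, 5/2)
T5 shear: y ← y − 2·x: (3/2, 5/2) → (3/2, -1/2)
T6 rotate counter-clockwise with cos θ = 8/17, sin θ = 15/17: (3/2, -1/2) → (39/34, 37/34)

T(p) = (39/34, 37/34)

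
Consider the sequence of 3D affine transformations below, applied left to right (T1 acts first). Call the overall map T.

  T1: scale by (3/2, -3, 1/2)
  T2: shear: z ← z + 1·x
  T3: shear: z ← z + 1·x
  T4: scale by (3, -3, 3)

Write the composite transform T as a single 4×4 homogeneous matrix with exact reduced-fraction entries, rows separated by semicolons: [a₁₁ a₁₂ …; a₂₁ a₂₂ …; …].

T1 = [3/2 0 0 0; 0 -3 0 0; 0 0 1/2 0; 0 0 0 1]
T2·T1 = [3/2 0 0 0; 0 -3 0 0; 3/2 0 1/2 0; 0 0 0 1]
T3·…·T1 = [3/2 0 0 0; 0 -3 0 0; 3 0 1/2 0; 0 0 0 1]
T4·…·T1 = [9/2 0 0 0; 0 9 0 0; 9 0 3/2 0; 0 0 0 1]

T = [9/2 0 0 0; 0 9 0 0; 9 0 3/2 0; 0 0 0 1]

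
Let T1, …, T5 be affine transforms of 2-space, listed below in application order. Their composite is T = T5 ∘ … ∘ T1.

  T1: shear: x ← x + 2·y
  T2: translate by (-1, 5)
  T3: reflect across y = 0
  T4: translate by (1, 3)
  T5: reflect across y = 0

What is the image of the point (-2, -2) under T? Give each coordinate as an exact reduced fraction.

T(p) = (-6, 0)

T1 shear: x ← x + 2·y: (-2, -2) → (-6, -2)
T2 translate by (-1, 5): (-6, -2) → (-7, 3)
T3 reflect across y = 0: (-7, 3) → (-7, -3)
T4 translate by (1, 3): (-7, -3) → (-6, 0)
T5 reflect across y = 0: (-6, 0) → (-6, 0)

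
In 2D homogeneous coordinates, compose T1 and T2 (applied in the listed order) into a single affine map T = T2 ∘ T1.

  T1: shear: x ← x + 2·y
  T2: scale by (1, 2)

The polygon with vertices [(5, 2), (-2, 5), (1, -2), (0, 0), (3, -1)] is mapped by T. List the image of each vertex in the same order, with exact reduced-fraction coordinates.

T1 shear: x ← x + 2·y: (5, 2) → (9, 2); (-2, 5) → (8, 5); (1, -2) → (-3, -2); (0, 0) → (0, 0); (3, -1) → (1, -1)
T2 scale by (1, 2): (9, 2) → (9, 4); (8, 5) → (8, 10); (-3, -2) → (-3, -4); (0, 0) → (0, 0); (1, -1) → (1, -2)

image vertices: (9, 4), (8, 10), (-3, -4), (0, 0), (1, -2)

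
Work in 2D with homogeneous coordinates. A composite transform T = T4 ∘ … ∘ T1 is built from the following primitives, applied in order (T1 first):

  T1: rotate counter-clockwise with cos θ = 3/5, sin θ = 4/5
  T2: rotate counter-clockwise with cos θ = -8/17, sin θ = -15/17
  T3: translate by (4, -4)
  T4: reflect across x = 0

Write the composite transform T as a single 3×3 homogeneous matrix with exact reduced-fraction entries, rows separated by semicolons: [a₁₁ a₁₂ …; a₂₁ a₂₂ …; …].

T1 = [3/5 -4/5 0; 4/5 3/5 0; 0 0 1]
T2·T1 = [36/85 77/85 0; -77/85 36/85 0; 0 0 1]
T3·…·T1 = [36/85 77/85 4; -77/85 36/85 -4; 0 0 1]
T4·…·T1 = [-36/85 -77/85 -4; -77/85 36/85 -4; 0 0 1]

T = [-36/85 -77/85 -4; -77/85 36/85 -4; 0 0 1]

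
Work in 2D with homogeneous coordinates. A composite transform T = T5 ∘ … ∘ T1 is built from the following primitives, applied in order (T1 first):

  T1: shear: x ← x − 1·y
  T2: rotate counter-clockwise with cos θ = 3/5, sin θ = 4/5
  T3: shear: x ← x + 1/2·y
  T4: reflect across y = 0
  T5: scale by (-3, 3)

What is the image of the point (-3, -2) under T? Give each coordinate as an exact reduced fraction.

T(p) = (0, 6)

T1 shear: x ← x − 1·y: (-3, -2) → (-1, -2)
T2 rotate counter-clockwise with cos θ = 3/5, sin θ = 4/5: (-1, -2) → (1, -2)
T3 shear: x ← x + 1/2·y: (1, -2) → (0, -2)
T4 reflect across y = 0: (0, -2) → (0, 2)
T5 scale by (-3, 3): (0, 2) → (0, 6)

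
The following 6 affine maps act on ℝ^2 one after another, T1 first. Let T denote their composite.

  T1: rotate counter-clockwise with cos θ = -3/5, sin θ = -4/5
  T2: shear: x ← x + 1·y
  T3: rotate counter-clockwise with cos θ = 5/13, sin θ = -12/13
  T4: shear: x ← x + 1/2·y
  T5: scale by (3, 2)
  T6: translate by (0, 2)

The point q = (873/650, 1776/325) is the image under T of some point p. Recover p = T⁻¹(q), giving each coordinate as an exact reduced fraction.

T1 = [-3/5 4/5 0; -4/5 -3/5 0; 0 0 1]
T2·T1 = [-7/5 1/5 0; -4/5 -3/5 0; 0 0 1]
T3·…·T1 = [-83/65 -31/65 0; 64/65 -27/65 0; 0 0 1]
T4·…·T1 = [-51/65 -89/130 0; 64/65 -27/65 0; 0 0 1]
T5·…·T1 = [-153/65 -267/130 0; 128/65 -54/65 0; 0 0 1]
T6·…·T1 = [-153/65 -267/130 0; 128/65 -54/65 2; 0 0 1]
det M = 6; M⁻¹ = [-9/65 89/260 -89/130; -64/195 -51/130 51/65; 0 0 1]
M⁻¹ · (873/650, 1776/325)ᵀ = (1, -9/5)ᵀ

p = (1, -9/5)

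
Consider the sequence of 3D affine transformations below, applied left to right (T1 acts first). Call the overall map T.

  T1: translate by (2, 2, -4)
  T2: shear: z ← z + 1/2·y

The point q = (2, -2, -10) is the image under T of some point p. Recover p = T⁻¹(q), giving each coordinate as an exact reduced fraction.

p = (0, -4, -5)

T1 = [1 0 0 2; 0 1 0 2; 0 0 1 -4; 0 0 0 1]
T2·T1 = [1 0 0 2; 0 1 0 2; 0 1/2 1 -3; 0 0 0 1]
det M = 1; M⁻¹ = [1 0 0 -2; 0 1 0 -2; 0 -1/2 1 4; 0 0 0 1]
M⁻¹ · (2, -2, -10)ᵀ = (0, -4, -5)ᵀ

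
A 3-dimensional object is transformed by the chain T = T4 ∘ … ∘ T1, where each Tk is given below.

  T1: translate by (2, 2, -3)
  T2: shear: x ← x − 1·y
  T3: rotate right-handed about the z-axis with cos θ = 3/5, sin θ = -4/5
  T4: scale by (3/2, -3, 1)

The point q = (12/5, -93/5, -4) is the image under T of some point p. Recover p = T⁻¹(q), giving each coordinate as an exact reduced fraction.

T1 = [1 0 0 2; 0 1 0 2; 0 0 1 -3; 0 0 0 1]
T2·T1 = [1 -1 0 0; 0 1 0 2; 0 0 1 -3; 0 0 0 1]
T3·…·T1 = [3/5 1/5 0 8/5; -4/5 7/5 0 6/5; 0 0 1 -3; 0 0 0 1]
T4·…·T1 = [9/10 3/10 0 12/5; 12/5 -21/5 0 -18/5; 0 0 1 -3; 0 0 0 1]
det M = -9/2; M⁻¹ = [14/15 1/15 0 -2; 8/15 -1/5 0 -2; 0 0 1 3; 0 0 0 1]
M⁻¹ · (12/5, -93/5, -4)ᵀ = (-1, 3, -1)ᵀ

p = (-1, 3, -1)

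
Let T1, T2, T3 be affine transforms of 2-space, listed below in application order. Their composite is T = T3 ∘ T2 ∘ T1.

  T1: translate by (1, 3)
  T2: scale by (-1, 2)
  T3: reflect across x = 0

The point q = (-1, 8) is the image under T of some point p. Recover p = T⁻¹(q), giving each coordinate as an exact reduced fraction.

T1 = [1 0 1; 0 1 3; 0 0 1]
T2·T1 = [-1 0 -1; 0 2 6; 0 0 1]
T3·…·T1 = [1 0 1; 0 2 6; 0 0 1]
det M = 2; M⁻¹ = [1 0 -1; 0 1/2 -3; 0 0 1]
M⁻¹ · (-1, 8)ᵀ = (-2, 1)ᵀ

p = (-2, 1)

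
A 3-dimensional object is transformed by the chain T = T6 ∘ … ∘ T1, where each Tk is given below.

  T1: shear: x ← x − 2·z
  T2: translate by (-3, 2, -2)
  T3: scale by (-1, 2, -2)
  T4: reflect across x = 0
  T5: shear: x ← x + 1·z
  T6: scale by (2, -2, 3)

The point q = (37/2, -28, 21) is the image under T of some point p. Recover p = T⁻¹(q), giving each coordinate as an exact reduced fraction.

T1 = [1 0 -2 0; 0 1 0 0; 0 0 1 0; 0 0 0 1]
T2·T1 = [1 0 -2 -3; 0 1 0 2; 0 0 1 -2; 0 0 0 1]
T3·…·T1 = [-1 0 2 3; 0 2 0 4; 0 0 -2 4; 0 0 0 1]
T4·…·T1 = [1 0 -2 -3; 0 2 0 4; 0 0 -2 4; 0 0 0 1]
T5·…·T1 = [1 0 -4 1; 0 2 0 4; 0 0 -2 4; 0 0 0 1]
T6·…·T1 = [2 0 -8 2; 0 -4 0 -8; 0 0 -6 12; 0 0 0 1]
det M = 48; M⁻¹ = [1/2 0 -2/3 7; 0 -1/4 0 -2; 0 0 -1/6 2; 0 0 0 1]
M⁻¹ · (37/2, -28, 21)ᵀ = (9/4, 5, -3/2)ᵀ

p = (9/4, 5, -3/2)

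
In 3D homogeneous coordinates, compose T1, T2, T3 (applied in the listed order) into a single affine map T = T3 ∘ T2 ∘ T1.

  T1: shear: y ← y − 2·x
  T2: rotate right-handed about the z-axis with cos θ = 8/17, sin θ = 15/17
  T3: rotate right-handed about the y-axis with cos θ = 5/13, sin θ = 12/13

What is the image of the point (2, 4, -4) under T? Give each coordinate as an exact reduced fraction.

T(p) = (-736/221, 30/17, -532/221)

T1 shear: y ← y − 2·x: (2, 4, -4) → (2, 0, -4)
T2 rotate right-handed about the z-axis with cos θ = 8/17, sin θ = 15/17: (2, 0, -4) → (16/17, 30/17, -4)
T3 rotate right-handed about the y-axis with cos θ = 5/13, sin θ = 12/13: (16/17, 30/17, -4) → (-736/221, 30/17, -532/221)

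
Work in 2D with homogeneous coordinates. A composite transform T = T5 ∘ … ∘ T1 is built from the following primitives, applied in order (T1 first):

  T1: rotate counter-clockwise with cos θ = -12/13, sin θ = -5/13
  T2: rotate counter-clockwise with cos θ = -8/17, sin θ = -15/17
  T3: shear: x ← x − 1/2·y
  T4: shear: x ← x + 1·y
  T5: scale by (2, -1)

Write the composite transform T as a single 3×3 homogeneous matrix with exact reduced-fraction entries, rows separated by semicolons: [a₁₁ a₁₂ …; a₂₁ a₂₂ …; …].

T = [262/221 -419/221 0; -220/221 -21/221 0; 0 0 1]

T1 = [-12/13 5/13 0; -5/13 -12/13 0; 0 0 1]
T2·T1 = [21/221 -220/221 0; 220/221 21/221 0; 0 0 1]
T3·…·T1 = [-89/221 -461/442 0; 220/221 21/221 0; 0 0 1]
T4·…·T1 = [131/221 -419/442 0; 220/221 21/221 0; 0 0 1]
T5·…·T1 = [262/221 -419/221 0; -220/221 -21/221 0; 0 0 1]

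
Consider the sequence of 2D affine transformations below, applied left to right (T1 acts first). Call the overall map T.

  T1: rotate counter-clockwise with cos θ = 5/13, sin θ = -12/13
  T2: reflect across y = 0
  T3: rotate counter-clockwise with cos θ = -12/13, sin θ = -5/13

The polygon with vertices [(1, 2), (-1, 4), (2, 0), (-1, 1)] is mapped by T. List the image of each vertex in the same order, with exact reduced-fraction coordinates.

T1 rotate counter-clockwise with cos θ = 5/13, sin θ = -12/13: (1, 2) → (29/13, -2/13); (-1, 4) → (43/13, 32/13); (2, 0) → (10/13, -24/13); (-1, 1) → (7/13, 17/13)
T2 reflect across y = 0: (29/13, -2/13) → (29/13, 2/13); (43/13, 32/13) → (43/13, -32/13); (10/13, -24/13) → (10/13, 24/13); (7/13, 17/13) → (7/13, -17/13)
T3 rotate counter-clockwise with cos θ = -12/13, sin θ = -5/13: (29/13, 2/13) → (-2, -1); (43/13, -32/13) → (-4, 1); (10/13, 24/13) → (0, -2); (7/13, -17/13) → (-1, 1)

image vertices: (-2, -1), (-4, 1), (0, -2), (-1, 1)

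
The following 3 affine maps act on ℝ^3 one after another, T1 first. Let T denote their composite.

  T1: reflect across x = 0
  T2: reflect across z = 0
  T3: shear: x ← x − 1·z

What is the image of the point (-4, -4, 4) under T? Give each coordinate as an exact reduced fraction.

T(p) = (8, -4, -4)

T1 reflect across x = 0: (-4, -4, 4) → (4, -4, 4)
T2 reflect across z = 0: (4, -4, 4) → (4, -4, -4)
T3 shear: x ← x − 1·z: (4, -4, -4) → (8, -4, -4)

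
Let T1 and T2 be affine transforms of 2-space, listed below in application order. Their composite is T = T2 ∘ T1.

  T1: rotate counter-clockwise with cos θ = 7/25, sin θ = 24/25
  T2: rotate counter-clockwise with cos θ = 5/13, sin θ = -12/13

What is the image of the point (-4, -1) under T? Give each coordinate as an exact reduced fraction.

T1 rotate counter-clockwise with cos θ = 7/25, sin θ = 24/25: (-4, -1) → (-4/25, -103/25)
T2 rotate counter-clockwise with cos θ = 5/13, sin θ = -12/13: (-4/25, -103/25) → (-1256/325, -467/325)

T(p) = (-1256/325, -467/325)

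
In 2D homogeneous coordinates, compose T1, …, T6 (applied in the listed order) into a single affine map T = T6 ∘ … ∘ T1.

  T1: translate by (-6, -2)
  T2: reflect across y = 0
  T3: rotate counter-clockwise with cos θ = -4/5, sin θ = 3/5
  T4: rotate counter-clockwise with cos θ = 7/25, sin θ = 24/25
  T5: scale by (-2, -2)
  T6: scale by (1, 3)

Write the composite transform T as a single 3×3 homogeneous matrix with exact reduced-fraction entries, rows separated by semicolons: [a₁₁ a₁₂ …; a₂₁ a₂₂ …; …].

T = [8/5 6/5 -12; 18/5 -24/5 -12; 0 0 1]

T1 = [1 0 -6; 0 1 -2; 0 0 1]
T2·T1 = [1 0 -6; 0 -1 2; 0 0 1]
T3·…·T1 = [-4/5 3/5 18/5; 3/5 4/5 -26/5; 0 0 1]
T4·…·T1 = [-4/5 -3/5 6; -3/5 4/5 2; 0 0 1]
T5·…·T1 = [8/5 6/5 -12; 6/5 -8/5 -4; 0 0 1]
T6·…·T1 = [8/5 6/5 -12; 18/5 -24/5 -12; 0 0 1]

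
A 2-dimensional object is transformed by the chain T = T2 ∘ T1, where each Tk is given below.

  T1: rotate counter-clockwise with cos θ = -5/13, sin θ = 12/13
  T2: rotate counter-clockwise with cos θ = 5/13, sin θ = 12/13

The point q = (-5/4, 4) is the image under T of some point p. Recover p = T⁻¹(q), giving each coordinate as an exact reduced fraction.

T1 = [-5/13 -12/13 0; 12/13 -5/13 0; 0 0 1]
T2·T1 = [-1 0 0; 0 -1 0; 0 0 1]
det M = 1; M⁻¹ = [-1 0 0; 0 -1 0; 0 0 1]
M⁻¹ · (-5/4, 4)ᵀ = (5/4, -4)ᵀ

p = (5/4, -4)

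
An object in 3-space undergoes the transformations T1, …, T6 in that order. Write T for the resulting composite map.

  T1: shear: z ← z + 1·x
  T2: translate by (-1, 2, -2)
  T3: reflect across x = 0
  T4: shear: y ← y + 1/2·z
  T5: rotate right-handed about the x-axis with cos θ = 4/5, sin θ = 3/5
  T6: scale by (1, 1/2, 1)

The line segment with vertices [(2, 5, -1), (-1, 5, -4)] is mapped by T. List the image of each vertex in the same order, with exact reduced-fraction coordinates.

image vertices: (-1, 29/10, 31/10), (2, 7/2, -7/2)

T1 shear: z ← z + 1·x: (2, 5, -1) → (2, 5, 1); (-1, 5, -4) → (-1, 5, -5)
T2 translate by (-1, 2, -2): (2, 5, 1) → (1, 7, -1); (-1, 5, -5) → (-2, 7, -7)
T3 reflect across x = 0: (1, 7, -1) → (-1, 7, -1); (-2, 7, -7) → (2, 7, -7)
T4 shear: y ← y + 1/2·z: (-1, 7, -1) → (-1, 13/2, -1); (2, 7, -7) → (2, 7/2, -7)
T5 rotate right-handed about the x-axis with cos θ = 4/5, sin θ = 3/5: (-1, 13/2, -1) → (-1, 29/5, 31/10); (2, 7/2, -7) → (2, 7, -7/2)
T6 scale by (1, 1/2, 1): (-1, 29/5, 31/10) → (-1, 29/10, 31/10); (2, 7, -7/2) → (2, 7/2, -7/2)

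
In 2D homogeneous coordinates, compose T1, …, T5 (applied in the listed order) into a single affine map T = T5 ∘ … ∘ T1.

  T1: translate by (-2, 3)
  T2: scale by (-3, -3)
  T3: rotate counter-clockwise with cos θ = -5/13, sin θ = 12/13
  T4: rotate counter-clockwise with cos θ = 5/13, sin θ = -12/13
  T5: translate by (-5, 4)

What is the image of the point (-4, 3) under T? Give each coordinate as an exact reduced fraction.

T(p) = (3457/169, 694/169)

T1 translate by (-2, 3): (-4, 3) → (-6, 6)
T2 scale by (-3, -3): (-6, 6) → (18, -18)
T3 rotate counter-clockwise with cos θ = -5/13, sin θ = 12/13: (18, -18) → (126/13, 306/13)
T4 rotate counter-clockwise with cos θ = 5/13, sin θ = -12/13: (126/13, 306/13) → (4302/169, 18/169)
T5 translate by (-5, 4): (4302/169, 18/169) → (3457/169, 694/169)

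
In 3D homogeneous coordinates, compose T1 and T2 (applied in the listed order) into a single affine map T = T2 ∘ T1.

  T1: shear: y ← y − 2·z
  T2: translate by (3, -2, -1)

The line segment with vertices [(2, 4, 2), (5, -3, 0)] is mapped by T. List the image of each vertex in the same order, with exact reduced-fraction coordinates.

image vertices: (5, -2, 1), (8, -5, -1)

T1 shear: y ← y − 2·z: (2, 4, 2) → (2, 0, 2); (5, -3, 0) → (5, -3, 0)
T2 translate by (3, -2, -1): (2, 0, 2) → (5, -2, 1); (5, -3, 0) → (8, -5, -1)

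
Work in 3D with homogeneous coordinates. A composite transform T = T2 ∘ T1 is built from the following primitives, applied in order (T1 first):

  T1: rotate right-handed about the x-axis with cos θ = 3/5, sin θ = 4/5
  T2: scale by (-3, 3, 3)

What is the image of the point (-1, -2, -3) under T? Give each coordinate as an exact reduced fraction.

T1 rotate right-handed about the x-axis with cos θ = 3/5, sin θ = 4/5: (-1, -2, -3) → (-1, 6/5, -17/5)
T2 scale by (-3, 3, 3): (-1, 6/5, -17/5) → (3, 18/5, -51/5)

T(p) = (3, 18/5, -51/5)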